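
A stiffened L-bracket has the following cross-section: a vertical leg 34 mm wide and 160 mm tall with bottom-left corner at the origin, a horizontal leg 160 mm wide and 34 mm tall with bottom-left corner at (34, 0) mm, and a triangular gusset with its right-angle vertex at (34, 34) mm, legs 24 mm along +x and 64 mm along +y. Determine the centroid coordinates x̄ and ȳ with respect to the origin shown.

Part | A | x̄ᵢ | ȳᵢ | A·x̄ᵢ | A·ȳᵢ
vertical leg | 5440.00 | 17.00 | 80.00 | 92480.00 | 435200.00
horizontal leg | 5440.00 | 114.00 | 17.00 | 620160.00 | 92480.00
gusset | 768.00 | 42.00 | 55.33 | 32256.00 | 42496.00
Σ | 11648.00 |  |  | 744896.00 | 570176.00
x̄ = 744896.00 / 11648.00 = 63.95 mm
ȳ = 570176.00 / 11648.00 = 48.95 mm

x̄ = 63.95 mm, ȳ = 48.95 mm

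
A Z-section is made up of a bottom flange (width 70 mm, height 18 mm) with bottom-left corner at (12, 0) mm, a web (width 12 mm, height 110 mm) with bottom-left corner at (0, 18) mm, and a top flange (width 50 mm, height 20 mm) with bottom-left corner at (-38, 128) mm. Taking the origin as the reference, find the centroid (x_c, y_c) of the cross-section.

bottom flange: A = 70 × 18 = 1260.00, centroid at (47.00, 9.00).
web: A = 12 × 110 = 1320.00, centroid at (6.00, 73.00).
top flange: A = 50 × 20 = 1000.00, centroid at (-13.00, 138.00).
ΣA = 3580.00 mm², ΣAx_c = 54140.00 mm³, ΣAy_c = 245700.00 mm³.
x_c = 54140.00/3580.00 = 15.12 mm; y_c = 245700.00/3580.00 = 68.63 mm.

x_c = 15.12 mm, y_c = 68.63 mm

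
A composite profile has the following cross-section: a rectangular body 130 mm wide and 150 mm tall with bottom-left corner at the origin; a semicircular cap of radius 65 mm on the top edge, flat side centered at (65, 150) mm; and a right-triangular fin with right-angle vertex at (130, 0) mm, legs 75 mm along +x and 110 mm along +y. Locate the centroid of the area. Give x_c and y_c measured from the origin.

rectangular body: A = 130 × 150 = 19500.00, centroid at (65.00, 75.00).
semicircular top: A = ½π·65² = 6636.61, centroid at (65.00, 177.59).
triangular fin: A = ½·75·110 = 4125.00, centroid at (155.00, 36.67).
ΣA = 30261.61 mm²
ΣAx_c = (19500.00)(65.00) + (6636.61)(65.00) + (4125.00)(155.00) = 2338254.94 mm³
ΣAy_c = (19500.00)(75.00) + (6636.61)(177.59) + (4125.00)(36.67) = 2792325.51 mm³
x_c = 2338254.94 / 30261.61 = 77.27 mm
y_c = 2792325.51 / 30261.61 = 92.27 mm

x_c = 77.27 mm, y_c = 92.27 mm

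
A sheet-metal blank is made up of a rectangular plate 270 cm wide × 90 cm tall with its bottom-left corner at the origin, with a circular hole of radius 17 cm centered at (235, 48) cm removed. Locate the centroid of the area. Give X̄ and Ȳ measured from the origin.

plate: A = 270 × 90 = 24300.00, centroid at (135.00, 45.00).
hole: A = −π·17² = -907.92, centroid at (235.00, 48.00).
ΣA = 23392.08 cm², ΣAX̄ = 3067138.73 cm³, ΣAȲ = 1049919.83 cm³.
X̄ = 3067138.73/23392.08 = 131.12 cm; Ȳ = 1049919.83/23392.08 = 44.88 cm.

X̄ = 131.12 cm, Ȳ = 44.88 cm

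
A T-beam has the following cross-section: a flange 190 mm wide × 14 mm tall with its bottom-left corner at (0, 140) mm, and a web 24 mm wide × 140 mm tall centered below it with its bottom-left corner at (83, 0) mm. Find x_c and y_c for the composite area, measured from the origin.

x_c = 95.00 mm, y_c = 104.02 mm

Part | A | x̄ᵢ | ȳᵢ | A·x̄ᵢ | A·ȳᵢ
web | 3360.00 | 95.00 | 70.00 | 319200.00 | 235200.00
flange | 2660.00 | 95.00 | 147.00 | 252700.00 | 391020.00
Σ | 6020.00 |  |  | 571900.00 | 626220.00
x_c = 571900.00 / 6020.00 = 95.00 mm
y_c = 626220.00 / 6020.00 = 104.02 mm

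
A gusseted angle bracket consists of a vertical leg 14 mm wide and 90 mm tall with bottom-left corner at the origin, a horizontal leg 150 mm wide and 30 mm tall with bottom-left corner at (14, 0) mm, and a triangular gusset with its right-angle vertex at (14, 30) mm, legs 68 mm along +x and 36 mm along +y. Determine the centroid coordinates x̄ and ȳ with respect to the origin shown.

vertical leg: A = 14 × 90 = 1260.00, centroid at (7.00, 45.00).
horizontal leg: A = 150 × 30 = 4500.00, centroid at (89.00, 15.00).
gusset: A = ½·68·36 = 1224.00, centroid at (36.67, 42.00).
ΣA = 6984.00 mm²
ΣAx̄ = (1260.00)(7.00) + (4500.00)(89.00) + (1224.00)(36.67) = 454200.00 mm³
ΣAȳ = (1260.00)(45.00) + (4500.00)(15.00) + (1224.00)(42.00) = 175608.00 mm³
x̄ = 454200.00 / 6984.00 = 65.03 mm
ȳ = 175608.00 / 6984.00 = 25.14 mm

x̄ = 65.03 mm, ȳ = 25.14 mm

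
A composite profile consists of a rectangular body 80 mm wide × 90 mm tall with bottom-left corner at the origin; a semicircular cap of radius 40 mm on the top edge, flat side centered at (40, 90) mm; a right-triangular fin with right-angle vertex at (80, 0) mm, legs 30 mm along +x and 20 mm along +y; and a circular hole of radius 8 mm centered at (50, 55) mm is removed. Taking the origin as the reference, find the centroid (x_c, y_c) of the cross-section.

rectangular body: A = 80 × 90 = 7200.00, centroid at (40.00, 45.00).
semicircular top: A = ½π·40² = 2513.27, centroid at (40.00, 106.98).
triangular fin: A = ½·30·20 = 300.00, centroid at (90.00, 6.67).
hole: A = −π·8² = -201.06, centroid at (50.00, 55.00).
ΣA = 9812.21 mm²
ΣAx_c = (7200.00)(40.00) + (2513.27)(40.00) + (300.00)(90.00) + (-201.06)(50.00) = 405477.87 mm³
ΣAy_c = (7200.00)(45.00) + (2513.27)(106.98) + (300.00)(6.67) + (-201.06)(55.00) = 583802.93 mm³
x_c = 405477.87 / 9812.21 = 41.32 mm
y_c = 583802.93 / 9812.21 = 59.50 mm

x_c = 41.32 mm, y_c = 59.50 mm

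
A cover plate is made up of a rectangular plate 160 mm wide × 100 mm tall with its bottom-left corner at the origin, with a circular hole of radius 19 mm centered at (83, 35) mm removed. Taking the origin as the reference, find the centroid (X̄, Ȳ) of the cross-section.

X̄ = 79.77 mm, Ȳ = 51.14 mm

Part | A | x̄ᵢ | ȳᵢ | A·x̄ᵢ | A·ȳᵢ
plate | 16000.00 | 80.00 | 50.00 | 1280000.00 | 800000.00
hole | -1134.11 | 83.00 | 35.00 | -94131.54 | -39694.02
Σ | 14865.89 |  |  | 1185868.46 | 760305.98
X̄ = 1185868.46 / 14865.89 = 79.77 mm
Ȳ = 760305.98 / 14865.89 = 51.14 mm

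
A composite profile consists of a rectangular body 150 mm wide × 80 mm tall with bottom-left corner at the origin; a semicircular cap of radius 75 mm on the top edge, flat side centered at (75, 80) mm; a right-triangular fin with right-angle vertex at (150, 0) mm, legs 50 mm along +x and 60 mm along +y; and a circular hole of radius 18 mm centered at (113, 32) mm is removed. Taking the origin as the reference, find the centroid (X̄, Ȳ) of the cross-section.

X̄ = 79.64 mm, Ȳ = 68.75 mm

Part | A | x̄ᵢ | ȳᵢ | A·x̄ᵢ | A·ȳᵢ
rectangular body | 12000.00 | 75.00 | 40.00 | 900000.00 | 480000.00
semicircular top | 8835.73 | 75.00 | 111.83 | 662679.70 | 988108.35
triangular fin | 1500.00 | 166.67 | 20.00 | 250000.00 | 30000.00
hole | -1017.88 | 113.00 | 32.00 | -115019.99 | -32572.03
Σ | 21317.85 |  |  | 1697659.71 | 1465536.31
X̄ = 1697659.71 / 21317.85 = 79.64 mm
Ȳ = 1465536.31 / 21317.85 = 68.75 mm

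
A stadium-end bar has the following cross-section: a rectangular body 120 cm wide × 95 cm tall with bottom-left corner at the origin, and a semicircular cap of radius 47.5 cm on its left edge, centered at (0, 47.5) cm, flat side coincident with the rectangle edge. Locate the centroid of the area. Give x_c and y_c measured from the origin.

x_c = 40.99 cm, y_c = 47.50 cm

Part | A | x̄ᵢ | ȳᵢ | A·x̄ᵢ | A·ȳᵢ
rectangular body | 11400.00 | 60.00 | 47.50 | 684000.00 | 541500.00
semicircular end | 3544.11 | -20.16 | 47.50 | -71447.92 | 168345.19
Σ | 14944.11 |  |  | 612552.08 | 709845.19
x_c = 612552.08 / 14944.11 = 40.99 cm
y_c = 709845.19 / 14944.11 = 47.50 cm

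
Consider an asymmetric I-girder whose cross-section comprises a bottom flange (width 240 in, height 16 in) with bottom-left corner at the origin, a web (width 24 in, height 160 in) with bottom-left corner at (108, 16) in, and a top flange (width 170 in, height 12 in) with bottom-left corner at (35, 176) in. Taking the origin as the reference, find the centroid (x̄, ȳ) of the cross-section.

x̄ = 120.00 in, ȳ = 79.28 in

bottom flange: A = 240 × 16 = 3840.00, centroid at (120.00, 8.00).
web: A = 24 × 160 = 3840.00, centroid at (120.00, 96.00).
top flange: A = 170 × 12 = 2040.00, centroid at (120.00, 182.00).
ΣA = 9720.00 in², ΣAx̄ = 1166400.00 in³, ΣAȳ = 770640.00 in³.
x̄ = 1166400.00/9720.00 = 120.00 in; ȳ = 770640.00/9720.00 = 79.28 in.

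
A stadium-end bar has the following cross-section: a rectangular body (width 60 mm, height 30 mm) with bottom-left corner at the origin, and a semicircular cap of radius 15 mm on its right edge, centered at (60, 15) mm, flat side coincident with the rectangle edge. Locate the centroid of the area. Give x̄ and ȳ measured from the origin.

x̄ = 35.97 mm, ȳ = 15.00 mm

rectangular body: A = 60 × 30 = 1800.00, centroid at (30.00, 15.00).
semicircular end: A = ½π·15² = 353.43, centroid at (66.37, 15.00).
ΣA = 2153.43 mm²
ΣAx̄ = (1800.00)(30.00) + (353.43)(66.37) = 77455.75 mm³
ΣAȳ = (1800.00)(15.00) + (353.43)(15.00) = 32301.44 mm³
x̄ = 77455.75 / 2153.43 = 35.97 mm
ȳ = 32301.44 / 2153.43 = 15.00 mm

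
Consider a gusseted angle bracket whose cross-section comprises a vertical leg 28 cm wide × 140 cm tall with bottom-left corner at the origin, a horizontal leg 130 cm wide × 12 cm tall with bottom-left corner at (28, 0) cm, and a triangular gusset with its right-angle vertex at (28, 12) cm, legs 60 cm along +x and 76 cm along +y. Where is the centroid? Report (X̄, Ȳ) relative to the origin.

X̄ = 39.87 cm, Ȳ = 47.54 cm

vertical leg: A = 28 × 140 = 3920.00, centroid at (14.00, 70.00).
horizontal leg: A = 130 × 12 = 1560.00, centroid at (93.00, 6.00).
gusset: A = ½·60·76 = 2280.00, centroid at (48.00, 37.33).
ΣA = 7760.00 cm², ΣAX̄ = 309400.00 cm³, ΣAȲ = 368880.00 cm³.
X̄ = 309400.00/7760.00 = 39.87 cm; Ȳ = 368880.00/7760.00 = 47.54 cm.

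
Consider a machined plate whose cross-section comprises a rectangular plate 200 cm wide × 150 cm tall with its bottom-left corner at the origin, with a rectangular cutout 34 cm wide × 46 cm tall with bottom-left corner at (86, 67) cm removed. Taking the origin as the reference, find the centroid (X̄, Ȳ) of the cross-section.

X̄ = 99.83 cm, Ȳ = 74.17 cm

plate: A = 200 × 150 = 30000.00, centroid at (100.00, 75.00).
hole: A = −(34 × 46) = -1564.00, centroid at (103.00, 90.00).
ΣA = 28436.00 cm², ΣAX̄ = 2838908.00 cm³, ΣAȲ = 2109240.00 cm³.
X̄ = 2838908.00/28436.00 = 99.83 cm; Ȳ = 2109240.00/28436.00 = 74.17 cm.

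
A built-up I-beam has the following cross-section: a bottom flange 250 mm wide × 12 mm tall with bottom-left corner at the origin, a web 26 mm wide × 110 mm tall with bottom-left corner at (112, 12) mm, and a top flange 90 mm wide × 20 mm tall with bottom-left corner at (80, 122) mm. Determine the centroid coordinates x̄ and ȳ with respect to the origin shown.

x̄ = 125.00 mm, ȳ = 58.38 mm

bottom flange: A = 250 × 12 = 3000.00, centroid at (125.00, 6.00).
web: A = 26 × 110 = 2860.00, centroid at (125.00, 67.00).
top flange: A = 90 × 20 = 1800.00, centroid at (125.00, 132.00).
ΣA = 7660.00 mm², ΣAx̄ = 957500.00 mm³, ΣAȳ = 447220.00 mm³.
x̄ = 957500.00/7660.00 = 125.00 mm; ȳ = 447220.00/7660.00 = 58.38 mm.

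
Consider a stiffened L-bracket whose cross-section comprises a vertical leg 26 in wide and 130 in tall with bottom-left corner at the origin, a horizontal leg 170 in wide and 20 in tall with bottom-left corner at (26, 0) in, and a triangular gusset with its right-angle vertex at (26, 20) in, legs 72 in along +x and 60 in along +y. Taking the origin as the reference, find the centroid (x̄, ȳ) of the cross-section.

x̄ = 59.21 in, ȳ = 38.04 in

vertical leg: A = 26 × 130 = 3380.00, centroid at (13.00, 65.00).
horizontal leg: A = 170 × 20 = 3400.00, centroid at (111.00, 10.00).
gusset: A = ½·72·60 = 2160.00, centroid at (50.00, 40.00).
ΣA = 8940.00 in²
ΣAx̄ = (3380.00)(13.00) + (3400.00)(111.00) + (2160.00)(50.00) = 529340.00 in³
ΣAȳ = (3380.00)(65.00) + (3400.00)(10.00) + (2160.00)(40.00) = 340100.00 in³
x̄ = 529340.00 / 8940.00 = 59.21 in
ȳ = 340100.00 / 8940.00 = 38.04 in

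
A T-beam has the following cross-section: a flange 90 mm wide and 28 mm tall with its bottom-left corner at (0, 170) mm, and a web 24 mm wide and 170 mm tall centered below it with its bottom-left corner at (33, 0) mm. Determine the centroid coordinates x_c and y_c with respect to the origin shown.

Part | A | x̄ᵢ | ȳᵢ | A·x̄ᵢ | A·ȳᵢ
web | 4080.00 | 45.00 | 85.00 | 183600.00 | 346800.00
flange | 2520.00 | 45.00 | 184.00 | 113400.00 | 463680.00
Σ | 6600.00 |  |  | 297000.00 | 810480.00
x_c = 297000.00 / 6600.00 = 45.00 mm
y_c = 810480.00 / 6600.00 = 122.80 mm

x_c = 45.00 mm, y_c = 122.80 mm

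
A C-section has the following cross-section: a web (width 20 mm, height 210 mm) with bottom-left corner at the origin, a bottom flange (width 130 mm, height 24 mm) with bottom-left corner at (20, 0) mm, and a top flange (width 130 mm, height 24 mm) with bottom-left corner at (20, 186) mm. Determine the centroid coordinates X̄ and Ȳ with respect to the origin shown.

X̄ = 54.83 mm, Ȳ = 105.00 mm

web: A = 20 × 210 = 4200.00, centroid at (10.00, 105.00).
bottom flange: A = 130 × 24 = 3120.00, centroid at (85.00, 12.00).
top flange: A = 130 × 24 = 3120.00, centroid at (85.00, 198.00).
ΣA = 10440.00 mm²
ΣAX̄ = (4200.00)(10.00) + (3120.00)(85.00) + (3120.00)(85.00) = 572400.00 mm³
ΣAȲ = (4200.00)(105.00) + (3120.00)(12.00) + (3120.00)(198.00) = 1096200.00 mm³
X̄ = 572400.00 / 10440.00 = 54.83 mm
Ȳ = 1096200.00 / 10440.00 = 105.00 mm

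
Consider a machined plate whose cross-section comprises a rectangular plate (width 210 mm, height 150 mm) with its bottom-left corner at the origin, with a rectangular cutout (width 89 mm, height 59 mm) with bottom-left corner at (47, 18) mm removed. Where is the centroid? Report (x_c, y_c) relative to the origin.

x_c = 107.70 mm, y_c = 80.50 mm

plate: A = 210 × 150 = 31500.00, centroid at (105.00, 75.00).
hole: A = −(89 × 59) = -5251.00, centroid at (91.50, 47.50).
ΣA = 26249.00 mm²
ΣAx_c = (31500.00)(105.00) + (-5251.00)(91.50) = 2827033.50 mm³
ΣAy_c = (31500.00)(75.00) + (-5251.00)(47.50) = 2113077.50 mm³
x_c = 2827033.50 / 26249.00 = 107.70 mm
y_c = 2113077.50 / 26249.00 = 80.50 mm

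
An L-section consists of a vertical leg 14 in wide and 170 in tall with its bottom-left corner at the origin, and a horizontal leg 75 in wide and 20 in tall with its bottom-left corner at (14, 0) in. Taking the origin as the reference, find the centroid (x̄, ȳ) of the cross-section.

vertical leg: A = 14 × 170 = 2380.00, centroid at (7.00, 85.00).
horizontal leg: A = 75 × 20 = 1500.00, centroid at (51.50, 10.00).
ΣA = 3880.00 in², ΣAx̄ = 93910.00 in³, ΣAȳ = 217300.00 in³.
x̄ = 93910.00/3880.00 = 24.20 in; ȳ = 217300.00/3880.00 = 56.01 in.

x̄ = 24.20 in, ȳ = 56.01 in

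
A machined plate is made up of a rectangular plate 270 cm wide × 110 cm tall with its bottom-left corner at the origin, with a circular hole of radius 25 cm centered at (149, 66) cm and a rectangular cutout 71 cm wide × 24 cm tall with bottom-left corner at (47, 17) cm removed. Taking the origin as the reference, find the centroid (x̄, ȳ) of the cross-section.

x̄ = 137.38 cm, ȳ = 55.87 cm

Part | A | x̄ᵢ | ȳᵢ | A·x̄ᵢ | A·ȳᵢ
plate | 29700.00 | 135.00 | 55.00 | 4009500.00 | 1633500.00
hole 1 | -1963.50 | 149.00 | 66.00 | -292560.82 | -129590.70
hole 2 | -1704.00 | 82.50 | 29.00 | -140580.00 | -49416.00
Σ | 26032.50 |  |  | 3576359.18 | 1454493.30
x̄ = 3576359.18 / 26032.50 = 137.38 cm
ȳ = 1454493.30 / 26032.50 = 55.87 cm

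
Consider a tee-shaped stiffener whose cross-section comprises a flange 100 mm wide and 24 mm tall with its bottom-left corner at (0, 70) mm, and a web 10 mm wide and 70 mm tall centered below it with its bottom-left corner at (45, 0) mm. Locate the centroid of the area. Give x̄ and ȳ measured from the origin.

x̄ = 50.00 mm, ȳ = 71.39 mm

web: A = 10 × 70 = 700.00, centroid at (50.00, 35.00).
flange: A = 100 × 24 = 2400.00, centroid at (50.00, 82.00).
ΣA = 3100.00 mm²
ΣAx̄ = (700.00)(50.00) + (2400.00)(50.00) = 155000.00 mm³
ΣAȳ = (700.00)(35.00) + (2400.00)(82.00) = 221300.00 mm³
x̄ = 155000.00 / 3100.00 = 50.00 mm
ȳ = 221300.00 / 3100.00 = 71.39 mm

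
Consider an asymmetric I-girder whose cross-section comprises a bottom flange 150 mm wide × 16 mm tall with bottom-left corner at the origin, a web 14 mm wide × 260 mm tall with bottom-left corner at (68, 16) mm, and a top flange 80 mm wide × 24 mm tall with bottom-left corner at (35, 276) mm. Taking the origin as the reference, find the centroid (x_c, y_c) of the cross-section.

bottom flange: A = 150 × 16 = 2400.00, centroid at (75.00, 8.00).
web: A = 14 × 260 = 3640.00, centroid at (75.00, 146.00).
top flange: A = 80 × 24 = 1920.00, centroid at (75.00, 288.00).
ΣA = 7960.00 mm², ΣAx_c = 597000.00 mm³, ΣAy_c = 1103600.00 mm³.
x_c = 597000.00/7960.00 = 75.00 mm; y_c = 1103600.00/7960.00 = 138.64 mm.

x_c = 75.00 mm, y_c = 138.64 mm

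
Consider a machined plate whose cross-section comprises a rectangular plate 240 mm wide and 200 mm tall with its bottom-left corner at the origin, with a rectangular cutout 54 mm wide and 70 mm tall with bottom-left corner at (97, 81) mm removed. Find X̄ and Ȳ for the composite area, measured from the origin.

plate: A = 240 × 200 = 48000.00, centroid at (120.00, 100.00).
hole: A = −(54 × 70) = -3780.00, centroid at (124.00, 116.00).
ΣA = 44220.00 mm², ΣAX̄ = 5291280.00 mm³, ΣAȲ = 4361520.00 mm³.
X̄ = 5291280.00/44220.00 = 119.66 mm; Ȳ = 4361520.00/44220.00 = 98.63 mm.

X̄ = 119.66 mm, Ȳ = 98.63 mm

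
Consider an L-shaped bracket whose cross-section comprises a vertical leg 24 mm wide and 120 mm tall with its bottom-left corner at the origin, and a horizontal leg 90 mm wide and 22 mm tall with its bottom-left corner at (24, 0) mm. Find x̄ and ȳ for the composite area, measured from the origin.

x̄ = 35.22 mm, ȳ = 40.04 mm

vertical leg: A = 24 × 120 = 2880.00, centroid at (12.00, 60.00).
horizontal leg: A = 90 × 22 = 1980.00, centroid at (69.00, 11.00).
ΣA = 4860.00 mm²
ΣAx̄ = (2880.00)(12.00) + (1980.00)(69.00) = 171180.00 mm³
ΣAȳ = (2880.00)(60.00) + (1980.00)(11.00) = 194580.00 mm³
x̄ = 171180.00 / 4860.00 = 35.22 mm
ȳ = 194580.00 / 4860.00 = 40.04 mm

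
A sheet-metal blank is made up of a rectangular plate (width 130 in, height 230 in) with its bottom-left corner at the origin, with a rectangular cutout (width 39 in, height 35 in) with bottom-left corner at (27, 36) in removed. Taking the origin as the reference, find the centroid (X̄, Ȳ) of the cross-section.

X̄ = 65.88 in, Ȳ = 117.94 in

Part | A | x̄ᵢ | ȳᵢ | A·x̄ᵢ | A·ȳᵢ
plate | 29900.00 | 65.00 | 115.00 | 1943500.00 | 3438500.00
hole | -1365.00 | 46.50 | 53.50 | -63472.50 | -73027.50
Σ | 28535.00 |  |  | 1880027.50 | 3365472.50
X̄ = 1880027.50 / 28535.00 = 65.88 in
Ȳ = 3365472.50 / 28535.00 = 117.94 in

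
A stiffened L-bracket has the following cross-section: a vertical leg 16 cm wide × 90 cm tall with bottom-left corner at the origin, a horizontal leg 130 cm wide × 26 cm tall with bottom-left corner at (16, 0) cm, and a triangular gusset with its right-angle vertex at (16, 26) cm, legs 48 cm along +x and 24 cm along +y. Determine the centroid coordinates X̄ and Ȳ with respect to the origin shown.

X̄ = 56.29 cm, Ȳ = 23.78 cm

vertical leg: A = 16 × 90 = 1440.00, centroid at (8.00, 45.00).
horizontal leg: A = 130 × 26 = 3380.00, centroid at (81.00, 13.00).
gusset: A = ½·48·24 = 576.00, centroid at (32.00, 34.00).
ΣA = 5396.00 cm²
ΣAX̄ = (1440.00)(8.00) + (3380.00)(81.00) + (576.00)(32.00) = 303732.00 cm³
ΣAȲ = (1440.00)(45.00) + (3380.00)(13.00) + (576.00)(34.00) = 128324.00 cm³
X̄ = 303732.00 / 5396.00 = 56.29 cm
Ȳ = 128324.00 / 5396.00 = 23.78 cm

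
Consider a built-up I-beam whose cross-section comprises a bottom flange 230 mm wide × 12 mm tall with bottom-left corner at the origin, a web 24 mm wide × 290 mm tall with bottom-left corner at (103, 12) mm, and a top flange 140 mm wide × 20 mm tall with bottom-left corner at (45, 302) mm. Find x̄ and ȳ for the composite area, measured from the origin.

x̄ = 115.00 mm, ȳ = 158.38 mm

bottom flange: A = 230 × 12 = 2760.00, centroid at (115.00, 6.00).
web: A = 24 × 290 = 6960.00, centroid at (115.00, 157.00).
top flange: A = 140 × 20 = 2800.00, centroid at (115.00, 312.00).
ΣA = 12520.00 mm²
ΣAx̄ = (2760.00)(115.00) + (6960.00)(115.00) + (2800.00)(115.00) = 1439800.00 mm³
ΣAȳ = (2760.00)(6.00) + (6960.00)(157.00) + (2800.00)(312.00) = 1982880.00 mm³
x̄ = 1439800.00 / 12520.00 = 115.00 mm
ȳ = 1982880.00 / 12520.00 = 158.38 mm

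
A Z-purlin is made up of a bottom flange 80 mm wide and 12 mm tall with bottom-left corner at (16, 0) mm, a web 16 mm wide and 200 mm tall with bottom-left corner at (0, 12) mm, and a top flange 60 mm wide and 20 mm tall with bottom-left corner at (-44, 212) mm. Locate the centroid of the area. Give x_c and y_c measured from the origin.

bottom flange: A = 80 × 12 = 960.00, centroid at (56.00, 6.00).
web: A = 16 × 200 = 3200.00, centroid at (8.00, 112.00).
top flange: A = 60 × 20 = 1200.00, centroid at (-14.00, 222.00).
ΣA = 5360.00 mm²
ΣAx_c = (960.00)(56.00) + (3200.00)(8.00) + (1200.00)(-14.00) = 62560.00 mm³
ΣAy_c = (960.00)(6.00) + (3200.00)(112.00) + (1200.00)(222.00) = 630560.00 mm³
x_c = 62560.00 / 5360.00 = 11.67 mm
y_c = 630560.00 / 5360.00 = 117.64 mm

x_c = 11.67 mm, y_c = 117.64 mm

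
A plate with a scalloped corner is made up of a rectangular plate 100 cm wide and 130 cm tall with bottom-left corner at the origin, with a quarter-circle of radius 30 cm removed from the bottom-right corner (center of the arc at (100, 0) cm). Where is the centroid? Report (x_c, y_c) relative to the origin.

plate: A = 100 × 130 = 13000.00, centroid at (50.00, 65.00).
removed quarter-circle: A = −¼π·30² = -706.86, centroid at (87.27, 12.73).
ΣA = 12293.14 cm², ΣAx_c = 588314.17 cm³, ΣAy_c = 836000.00 cm³.
x_c = 588314.17/12293.14 = 47.86 cm; y_c = 836000.00/12293.14 = 68.01 cm.

x_c = 47.86 cm, y_c = 68.01 cm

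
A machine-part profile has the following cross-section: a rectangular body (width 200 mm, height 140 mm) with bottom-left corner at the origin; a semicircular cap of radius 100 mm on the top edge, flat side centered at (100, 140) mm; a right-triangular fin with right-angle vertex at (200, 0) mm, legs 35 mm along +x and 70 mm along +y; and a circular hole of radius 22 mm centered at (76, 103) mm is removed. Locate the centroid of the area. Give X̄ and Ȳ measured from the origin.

X̄ = 103.99 mm, Ȳ = 108.21 mm

rectangular body: A = 200 × 140 = 28000.00, centroid at (100.00, 70.00).
semicircular top: A = ½π·100² = 15707.96, centroid at (100.00, 182.44).
triangular fin: A = ½·35·70 = 1225.00, centroid at (211.67, 23.33).
hole: A = −π·22² = -1520.53, centroid at (76.00, 103.00).
ΣA = 43412.43 mm²
ΣAX̄ = (28000.00)(100.00) + (15707.96)(100.00) + (1225.00)(211.67) + (-1520.53)(76.00) = 4514527.65 mm³
ΣAȲ = (28000.00)(70.00) + (15707.96)(182.44) + (1225.00)(23.33) + (-1520.53)(103.00) = 4697750.18 mm³
X̄ = 4514527.65 / 43412.43 = 103.99 mm
Ȳ = 4697750.18 / 43412.43 = 108.21 mm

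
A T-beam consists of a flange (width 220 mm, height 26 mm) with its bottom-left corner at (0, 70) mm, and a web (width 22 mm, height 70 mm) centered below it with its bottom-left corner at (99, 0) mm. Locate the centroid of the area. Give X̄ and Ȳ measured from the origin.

Part | A | x̄ᵢ | ȳᵢ | A·x̄ᵢ | A·ȳᵢ
web | 1540.00 | 110.00 | 35.00 | 169400.00 | 53900.00
flange | 5720.00 | 110.00 | 83.00 | 629200.00 | 474760.00
Σ | 7260.00 |  |  | 798600.00 | 528660.00
X̄ = 798600.00 / 7260.00 = 110.00 mm
Ȳ = 528660.00 / 7260.00 = 72.82 mm

X̄ = 110.00 mm, Ȳ = 72.82 mm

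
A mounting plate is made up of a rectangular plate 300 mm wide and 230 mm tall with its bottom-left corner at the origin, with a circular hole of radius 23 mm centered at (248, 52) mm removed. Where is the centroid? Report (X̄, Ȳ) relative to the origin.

X̄ = 147.58 mm, Ȳ = 116.55 mm

plate: A = 300 × 230 = 69000.00, centroid at (150.00, 115.00).
hole: A = −π·23² = -1661.90, centroid at (248.00, 52.00).
ΣA = 67338.10 mm²
ΣAX̄ = (69000.00)(150.00) + (-1661.90)(248.00) = 9937848.18 mm³
ΣAȲ = (69000.00)(115.00) + (-1661.90)(52.00) = 7848581.07 mm³
X̄ = 9937848.18 / 67338.10 = 147.58 mm
Ȳ = 7848581.07 / 67338.10 = 116.55 mm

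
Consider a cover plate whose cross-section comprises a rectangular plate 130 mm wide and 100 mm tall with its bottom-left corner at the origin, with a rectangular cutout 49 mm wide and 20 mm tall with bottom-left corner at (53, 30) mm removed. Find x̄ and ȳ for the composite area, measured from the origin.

x̄ = 63.98 mm, ȳ = 50.82 mm

plate: A = 130 × 100 = 13000.00, centroid at (65.00, 50.00).
hole: A = −(49 × 20) = -980.00, centroid at (77.50, 40.00).
ΣA = 12020.00 mm², ΣAx̄ = 769050.00 mm³, ΣAȳ = 610800.00 mm³.
x̄ = 769050.00/12020.00 = 63.98 mm; ȳ = 610800.00/12020.00 = 50.82 mm.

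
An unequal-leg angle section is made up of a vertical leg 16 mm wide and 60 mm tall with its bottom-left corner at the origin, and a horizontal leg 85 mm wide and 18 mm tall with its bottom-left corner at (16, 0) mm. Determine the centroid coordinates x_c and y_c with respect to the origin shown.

x_c = 39.03 mm, y_c = 17.10 mm

Part | A | x̄ᵢ | ȳᵢ | A·x̄ᵢ | A·ȳᵢ
vertical leg | 960.00 | 8.00 | 30.00 | 7680.00 | 28800.00
horizontal leg | 1530.00 | 58.50 | 9.00 | 89505.00 | 13770.00
Σ | 2490.00 |  |  | 97185.00 | 42570.00
x_c = 97185.00 / 2490.00 = 39.03 mm
y_c = 42570.00 / 2490.00 = 17.10 mm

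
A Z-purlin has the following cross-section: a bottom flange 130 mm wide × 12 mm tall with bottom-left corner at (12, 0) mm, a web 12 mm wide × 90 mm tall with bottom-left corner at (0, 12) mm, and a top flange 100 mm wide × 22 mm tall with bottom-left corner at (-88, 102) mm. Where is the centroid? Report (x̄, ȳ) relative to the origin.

Part | A | x̄ᵢ | ȳᵢ | A·x̄ᵢ | A·ȳᵢ
bottom flange | 1560.00 | 77.00 | 6.00 | 120120.00 | 9360.00
web | 1080.00 | 6.00 | 57.00 | 6480.00 | 61560.00
top flange | 2200.00 | -38.00 | 113.00 | -83600.00 | 248600.00
Σ | 4840.00 |  |  | 43000.00 | 319520.00
x̄ = 43000.00 / 4840.00 = 8.88 mm
ȳ = 319520.00 / 4840.00 = 66.02 mm

x̄ = 8.88 mm, ȳ = 66.02 mm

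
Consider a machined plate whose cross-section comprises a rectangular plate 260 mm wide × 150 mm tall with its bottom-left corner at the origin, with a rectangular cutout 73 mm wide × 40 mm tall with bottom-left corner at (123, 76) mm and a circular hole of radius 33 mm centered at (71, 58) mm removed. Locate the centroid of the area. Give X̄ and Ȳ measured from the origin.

plate: A = 260 × 150 = 39000.00, centroid at (130.00, 75.00).
hole 1: A = −(73 × 40) = -2920.00, centroid at (159.50, 96.00).
hole 2: A = −π·33² = -3421.19, centroid at (71.00, 58.00).
ΣA = 32658.81 mm²
ΣAX̄ = (39000.00)(130.00) + (-2920.00)(159.50) + (-3421.19)(71.00) = 4361355.20 mm³
ΣAȲ = (39000.00)(75.00) + (-2920.00)(96.00) + (-3421.19)(58.00) = 2446250.72 mm³
X̄ = 4361355.20 / 32658.81 = 133.54 mm
Ȳ = 2446250.72 / 32658.81 = 74.90 mm

X̄ = 133.54 mm, Ȳ = 74.90 mm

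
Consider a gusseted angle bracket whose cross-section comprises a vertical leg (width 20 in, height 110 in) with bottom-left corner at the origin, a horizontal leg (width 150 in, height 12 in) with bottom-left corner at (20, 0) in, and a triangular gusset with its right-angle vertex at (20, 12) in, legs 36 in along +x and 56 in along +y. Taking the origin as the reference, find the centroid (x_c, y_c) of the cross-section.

x_c = 44.98 in, y_c = 32.49 in

Part | A | x̄ᵢ | ȳᵢ | A·x̄ᵢ | A·ȳᵢ
vertical leg | 2200.00 | 10.00 | 55.00 | 22000.00 | 121000.00
horizontal leg | 1800.00 | 95.00 | 6.00 | 171000.00 | 10800.00
gusset | 1008.00 | 32.00 | 30.67 | 32256.00 | 30912.00
Σ | 5008.00 |  |  | 225256.00 | 162712.00
x_c = 225256.00 / 5008.00 = 44.98 in
y_c = 162712.00 / 5008.00 = 32.49 in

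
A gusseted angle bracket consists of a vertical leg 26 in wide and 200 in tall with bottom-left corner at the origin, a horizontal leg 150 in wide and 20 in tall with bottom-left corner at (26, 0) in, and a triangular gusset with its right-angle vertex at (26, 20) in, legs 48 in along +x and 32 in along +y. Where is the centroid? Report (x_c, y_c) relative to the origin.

x_c = 44.92 in, y_c = 63.96 in

Part | A | x̄ᵢ | ȳᵢ | A·x̄ᵢ | A·ȳᵢ
vertical leg | 5200.00 | 13.00 | 100.00 | 67600.00 | 520000.00
horizontal leg | 3000.00 | 101.00 | 10.00 | 303000.00 | 30000.00
gusset | 768.00 | 42.00 | 30.67 | 32256.00 | 23552.00
Σ | 8968.00 |  |  | 402856.00 | 573552.00
x_c = 402856.00 / 8968.00 = 44.92 in
y_c = 573552.00 / 8968.00 = 63.96 in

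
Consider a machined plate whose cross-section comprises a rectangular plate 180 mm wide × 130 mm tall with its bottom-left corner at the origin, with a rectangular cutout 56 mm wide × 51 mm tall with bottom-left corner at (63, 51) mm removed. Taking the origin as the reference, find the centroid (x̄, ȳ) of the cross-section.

plate: A = 180 × 130 = 23400.00, centroid at (90.00, 65.00).
hole: A = −(56 × 51) = -2856.00, centroid at (91.00, 76.50).
ΣA = 20544.00 mm², ΣAx̄ = 1846104.00 mm³, ΣAȳ = 1302516.00 mm³.
x̄ = 1846104.00/20544.00 = 89.86 mm; ȳ = 1302516.00/20544.00 = 63.40 mm.

x̄ = 89.86 mm, ȳ = 63.40 mm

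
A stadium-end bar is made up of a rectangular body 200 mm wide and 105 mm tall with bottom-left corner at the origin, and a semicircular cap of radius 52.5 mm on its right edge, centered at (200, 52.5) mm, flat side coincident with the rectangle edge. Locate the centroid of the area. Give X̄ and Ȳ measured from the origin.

X̄ = 120.90 mm, Ȳ = 52.50 mm

rectangular body: A = 200 × 105 = 21000.00, centroid at (100.00, 52.50).
semicircular end: A = ½π·52.5² = 4329.51, centroid at (222.28, 52.50).
ΣA = 25329.51 mm²
ΣAX̄ = (21000.00)(100.00) + (4329.51)(222.28) = 3062370.23 mm³
ΣAȲ = (21000.00)(52.50) + (4329.51)(52.50) = 1329799.14 mm³
X̄ = 3062370.23 / 25329.51 = 120.90 mm
Ȳ = 1329799.14 / 25329.51 = 52.50 mm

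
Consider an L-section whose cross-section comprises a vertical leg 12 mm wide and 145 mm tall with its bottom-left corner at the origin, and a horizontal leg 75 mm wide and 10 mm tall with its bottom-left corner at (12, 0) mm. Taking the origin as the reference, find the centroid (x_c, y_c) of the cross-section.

vertical leg: A = 12 × 145 = 1740.00, centroid at (6.00, 72.50).
horizontal leg: A = 75 × 10 = 750.00, centroid at (49.50, 5.00).
ΣA = 2490.00 mm², ΣAx_c = 47565.00 mm³, ΣAy_c = 129900.00 mm³.
x_c = 47565.00/2490.00 = 19.10 mm; y_c = 129900.00/2490.00 = 52.17 mm.

x_c = 19.10 mm, y_c = 52.17 mm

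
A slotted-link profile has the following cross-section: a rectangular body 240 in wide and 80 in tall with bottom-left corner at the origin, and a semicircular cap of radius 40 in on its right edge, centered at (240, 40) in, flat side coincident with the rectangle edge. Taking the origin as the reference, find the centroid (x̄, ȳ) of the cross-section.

x̄ = 135.85 in, ȳ = 40.00 in

rectangular body: A = 240 × 80 = 19200.00, centroid at (120.00, 40.00).
semicircular end: A = ½π·40² = 2513.27, centroid at (256.98, 40.00).
ΣA = 21713.27 in²
ΣAx̄ = (19200.00)(120.00) + (2513.27)(256.98) = 2949852.46 in³
ΣAȳ = (19200.00)(40.00) + (2513.27)(40.00) = 868530.96 in³
x̄ = 2949852.46 / 21713.27 = 135.85 in
ȳ = 868530.96 / 21713.27 = 40.00 in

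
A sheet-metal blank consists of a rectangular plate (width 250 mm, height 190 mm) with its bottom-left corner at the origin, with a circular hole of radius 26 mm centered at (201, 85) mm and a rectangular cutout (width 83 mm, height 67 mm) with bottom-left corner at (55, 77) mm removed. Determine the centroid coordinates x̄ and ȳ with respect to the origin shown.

Part | A | x̄ᵢ | ȳᵢ | A·x̄ᵢ | A·ȳᵢ
plate | 47500.00 | 125.00 | 95.00 | 5937500.00 | 4512500.00
hole 1 | -2123.72 | 201.00 | 85.00 | -426867.04 | -180515.91
hole 2 | -5561.00 | 96.50 | 110.50 | -536636.50 | -614490.50
Σ | 39815.28 |  |  | 4973996.46 | 3717493.59
x̄ = 4973996.46 / 39815.28 = 124.93 mm
ȳ = 3717493.59 / 39815.28 = 93.37 mm

x̄ = 124.93 mm, ȳ = 93.37 mm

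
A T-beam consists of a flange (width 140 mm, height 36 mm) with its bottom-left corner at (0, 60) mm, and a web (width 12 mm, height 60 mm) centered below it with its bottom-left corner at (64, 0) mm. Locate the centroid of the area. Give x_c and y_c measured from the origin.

Part | A | x̄ᵢ | ȳᵢ | A·x̄ᵢ | A·ȳᵢ
web | 720.00 | 70.00 | 30.00 | 50400.00 | 21600.00
flange | 5040.00 | 70.00 | 78.00 | 352800.00 | 393120.00
Σ | 5760.00 |  |  | 403200.00 | 414720.00
x_c = 403200.00 / 5760.00 = 70.00 mm
y_c = 414720.00 / 5760.00 = 72.00 mm

x_c = 70.00 mm, y_c = 72.00 mm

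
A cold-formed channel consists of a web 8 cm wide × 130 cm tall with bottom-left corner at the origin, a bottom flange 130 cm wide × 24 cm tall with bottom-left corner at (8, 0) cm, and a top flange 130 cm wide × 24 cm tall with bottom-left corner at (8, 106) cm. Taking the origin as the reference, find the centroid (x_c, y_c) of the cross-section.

web: A = 8 × 130 = 1040.00, centroid at (4.00, 65.00).
bottom flange: A = 130 × 24 = 3120.00, centroid at (73.00, 12.00).
top flange: A = 130 × 24 = 3120.00, centroid at (73.00, 118.00).
ΣA = 7280.00 cm², ΣAx_c = 459680.00 cm³, ΣAy_c = 473200.00 cm³.
x_c = 459680.00/7280.00 = 63.14 cm; y_c = 473200.00/7280.00 = 65.00 cm.

x_c = 63.14 cm, y_c = 65.00 cm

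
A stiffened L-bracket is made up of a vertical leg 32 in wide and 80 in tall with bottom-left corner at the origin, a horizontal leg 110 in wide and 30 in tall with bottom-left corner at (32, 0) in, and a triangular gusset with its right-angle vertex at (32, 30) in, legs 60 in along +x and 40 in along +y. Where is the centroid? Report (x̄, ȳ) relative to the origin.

x̄ = 55.31 in, ȳ = 28.88 in

vertical leg: A = 32 × 80 = 2560.00, centroid at (16.00, 40.00).
horizontal leg: A = 110 × 30 = 3300.00, centroid at (87.00, 15.00).
gusset: A = ½·60·40 = 1200.00, centroid at (52.00, 43.33).
ΣA = 7060.00 in²
ΣAx̄ = (2560.00)(16.00) + (3300.00)(87.00) + (1200.00)(52.00) = 390460.00 in³
ΣAȳ = (2560.00)(40.00) + (3300.00)(15.00) + (1200.00)(43.33) = 203900.00 in³
x̄ = 390460.00 / 7060.00 = 55.31 in
ȳ = 203900.00 / 7060.00 = 28.88 in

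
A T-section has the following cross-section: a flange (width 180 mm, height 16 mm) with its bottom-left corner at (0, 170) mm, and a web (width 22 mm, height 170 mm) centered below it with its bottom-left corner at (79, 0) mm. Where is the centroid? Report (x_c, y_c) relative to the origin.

x_c = 90.00 mm, y_c = 125.46 mm

Part | A | x̄ᵢ | ȳᵢ | A·x̄ᵢ | A·ȳᵢ
web | 3740.00 | 90.00 | 85.00 | 336600.00 | 317900.00
flange | 2880.00 | 90.00 | 178.00 | 259200.00 | 512640.00
Σ | 6620.00 |  |  | 595800.00 | 830540.00
x_c = 595800.00 / 6620.00 = 90.00 mm
y_c = 830540.00 / 6620.00 = 125.46 mm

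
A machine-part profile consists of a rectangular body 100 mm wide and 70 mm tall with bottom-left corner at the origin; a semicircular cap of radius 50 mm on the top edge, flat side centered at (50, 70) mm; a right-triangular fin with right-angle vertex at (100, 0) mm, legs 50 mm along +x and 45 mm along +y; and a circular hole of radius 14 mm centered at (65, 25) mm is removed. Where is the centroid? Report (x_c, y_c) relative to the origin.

x_c = 55.75 mm, y_c = 52.88 mm

rectangular body: A = 100 × 70 = 7000.00, centroid at (50.00, 35.00).
semicircular top: A = ½π·50² = 3926.99, centroid at (50.00, 91.22).
triangular fin: A = ½·50·45 = 1125.00, centroid at (116.67, 15.00).
hole: A = −π·14² = -615.75, centroid at (65.00, 25.00).
ΣA = 11436.24 mm², ΣAx_c = 637575.65 mm³, ΣAy_c = 604703.89 mm³.
x_c = 637575.65/11436.24 = 55.75 mm; y_c = 604703.89/11436.24 = 52.88 mm.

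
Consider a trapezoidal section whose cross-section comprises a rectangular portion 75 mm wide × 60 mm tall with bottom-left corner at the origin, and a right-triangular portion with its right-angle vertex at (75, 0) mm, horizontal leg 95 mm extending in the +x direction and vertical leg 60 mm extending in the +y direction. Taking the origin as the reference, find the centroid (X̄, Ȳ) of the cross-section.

X̄ = 64.32 mm, Ȳ = 26.12 mm

rectangular portion: A = 75 × 60 = 4500.00, centroid at (37.50, 30.00).
triangular portion: A = ½·95·60 = 2850.00, centroid at (106.67, 20.00).
ΣA = 7350.00 mm²
ΣAX̄ = (4500.00)(37.50) + (2850.00)(106.67) = 472750.00 mm³
ΣAȲ = (4500.00)(30.00) + (2850.00)(20.00) = 192000.00 mm³
X̄ = 472750.00 / 7350.00 = 64.32 mm
Ȳ = 192000.00 / 7350.00 = 26.12 mm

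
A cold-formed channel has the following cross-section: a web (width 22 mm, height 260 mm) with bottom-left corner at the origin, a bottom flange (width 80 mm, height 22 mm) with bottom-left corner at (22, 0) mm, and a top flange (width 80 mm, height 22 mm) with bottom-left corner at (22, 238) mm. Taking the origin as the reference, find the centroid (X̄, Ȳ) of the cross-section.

Part | A | x̄ᵢ | ȳᵢ | A·x̄ᵢ | A·ȳᵢ
web | 5720.00 | 11.00 | 130.00 | 62920.00 | 743600.00
bottom flange | 1760.00 | 62.00 | 11.00 | 109120.00 | 19360.00
top flange | 1760.00 | 62.00 | 249.00 | 109120.00 | 438240.00
Σ | 9240.00 |  |  | 281160.00 | 1201200.00
X̄ = 281160.00 / 9240.00 = 30.43 mm
Ȳ = 1201200.00 / 9240.00 = 130.00 mm

X̄ = 30.43 mm, Ȳ = 130.00 mm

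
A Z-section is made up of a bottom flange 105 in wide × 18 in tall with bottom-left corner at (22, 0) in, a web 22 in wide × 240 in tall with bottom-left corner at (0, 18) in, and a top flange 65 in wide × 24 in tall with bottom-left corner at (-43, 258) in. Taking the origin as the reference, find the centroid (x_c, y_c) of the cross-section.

x_c = 20.91 in, y_c = 133.66 in

bottom flange: A = 105 × 18 = 1890.00, centroid at (74.50, 9.00).
web: A = 22 × 240 = 5280.00, centroid at (11.00, 138.00).
top flange: A = 65 × 24 = 1560.00, centroid at (-10.50, 270.00).
ΣA = 8730.00 in², ΣAx_c = 182505.00 in³, ΣAy_c = 1166850.00 in³.
x_c = 182505.00/8730.00 = 20.91 in; y_c = 1166850.00/8730.00 = 133.66 in.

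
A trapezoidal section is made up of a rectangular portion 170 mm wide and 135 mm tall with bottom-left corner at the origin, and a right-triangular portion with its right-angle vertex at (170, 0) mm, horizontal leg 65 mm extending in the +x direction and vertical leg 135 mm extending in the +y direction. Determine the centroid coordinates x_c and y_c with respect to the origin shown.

x_c = 102.12 mm, y_c = 63.89 mm

Part | A | x̄ᵢ | ȳᵢ | A·x̄ᵢ | A·ȳᵢ
rectangular portion | 22950.00 | 85.00 | 67.50 | 1950750.00 | 1549125.00
triangular portion | 4387.50 | 191.67 | 45.00 | 840937.50 | 197437.50
Σ | 27337.50 |  |  | 2791687.50 | 1746562.50
x_c = 2791687.50 / 27337.50 = 102.12 mm
y_c = 1746562.50 / 27337.50 = 63.89 mm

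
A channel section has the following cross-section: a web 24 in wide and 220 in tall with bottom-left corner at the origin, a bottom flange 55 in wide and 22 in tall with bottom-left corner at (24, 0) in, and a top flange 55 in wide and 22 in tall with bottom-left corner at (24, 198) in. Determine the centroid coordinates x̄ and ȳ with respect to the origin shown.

web: A = 24 × 220 = 5280.00, centroid at (12.00, 110.00).
bottom flange: A = 55 × 22 = 1210.00, centroid at (51.50, 11.00).
top flange: A = 55 × 22 = 1210.00, centroid at (51.50, 209.00).
ΣA = 7700.00 in²
ΣAx̄ = (5280.00)(12.00) + (1210.00)(51.50) + (1210.00)(51.50) = 187990.00 in³
ΣAȳ = (5280.00)(110.00) + (1210.00)(11.00) + (1210.00)(209.00) = 847000.00 in³
x̄ = 187990.00 / 7700.00 = 24.41 in
ȳ = 847000.00 / 7700.00 = 110.00 in

x̄ = 24.41 in, ȳ = 110.00 in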